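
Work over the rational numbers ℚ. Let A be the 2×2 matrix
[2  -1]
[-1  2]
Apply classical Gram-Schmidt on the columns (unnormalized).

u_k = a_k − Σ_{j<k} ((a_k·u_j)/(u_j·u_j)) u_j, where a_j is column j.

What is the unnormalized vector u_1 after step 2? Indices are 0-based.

u_1 = (3/5, 6/5)

Step 1: u_0 = a_0 = (2, -1).
Step 2: u_1 = a_1 − (-4/5)·u_0 = (3/5, 6/5).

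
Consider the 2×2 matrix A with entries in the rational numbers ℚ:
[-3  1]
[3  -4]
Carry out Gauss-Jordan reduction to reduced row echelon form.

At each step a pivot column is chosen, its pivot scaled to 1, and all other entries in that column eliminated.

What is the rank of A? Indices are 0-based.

pivot(0,0)=-3: scale R0 → (1, -1/3)
  clear (1,0): R1 −= (3)R0 → (0, -3)
pivot(1,1)=-3: scale R1 → (0, 1)
  clear (0,1): R0 −= (-1/3)R1 → (1, 0)

rank = 2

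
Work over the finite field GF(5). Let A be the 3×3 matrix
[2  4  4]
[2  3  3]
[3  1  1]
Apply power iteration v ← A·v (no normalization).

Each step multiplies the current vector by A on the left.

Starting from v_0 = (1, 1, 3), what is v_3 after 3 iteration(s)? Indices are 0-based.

v_3 = (1, 2, 4)

v_0 = (1, 1, 3).
v_1 = A·v_0 = (3, 4, 2).
v_2 = A·v_1 = (0, 4, 0).
v_3 = A·v_2 = (1, 2, 4).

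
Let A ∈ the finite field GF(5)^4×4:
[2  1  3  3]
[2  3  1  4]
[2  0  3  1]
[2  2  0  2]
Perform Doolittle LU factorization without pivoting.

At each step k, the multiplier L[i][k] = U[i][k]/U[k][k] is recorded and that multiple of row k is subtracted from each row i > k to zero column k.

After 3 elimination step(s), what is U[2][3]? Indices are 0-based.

[col 0] pivot 2
  R1 -= 1*R0 → (0, 2, 3, 1)  (L[1][0] := 1)
  R2 -= 1*R0 → (0, 4, 0, 3)  (L[2][0] := 1)
  R3 -= 1*R0 → (0, 1, 2, 4)  (L[3][0] := 1)
[col 1] pivot 2
  R2 -= 2*R1 → (0, 0, 4, 1)  (L[2][1] := 2)
  R3 -= 3*R1 → (0, 0, 3, 1)  (L[3][1] := 3)
[col 2] pivot 4
  R3 -= 2*R2 → (0, 0, 0, 4)  (L[3][2] := 2)

U[2][3] = 1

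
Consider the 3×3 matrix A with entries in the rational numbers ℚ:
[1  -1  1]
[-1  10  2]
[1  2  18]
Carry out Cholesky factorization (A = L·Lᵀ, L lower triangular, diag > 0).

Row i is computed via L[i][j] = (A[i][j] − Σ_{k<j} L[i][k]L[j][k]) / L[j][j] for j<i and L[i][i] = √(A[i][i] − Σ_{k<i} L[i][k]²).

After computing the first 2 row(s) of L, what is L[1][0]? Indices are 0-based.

Step 1: L[0][0] = √(1) = 1.
  L[1][0] = (-1) / L[0][0] = -1.
Step 2: L[1][1] = √(9) = 3.

L[1][0] = -1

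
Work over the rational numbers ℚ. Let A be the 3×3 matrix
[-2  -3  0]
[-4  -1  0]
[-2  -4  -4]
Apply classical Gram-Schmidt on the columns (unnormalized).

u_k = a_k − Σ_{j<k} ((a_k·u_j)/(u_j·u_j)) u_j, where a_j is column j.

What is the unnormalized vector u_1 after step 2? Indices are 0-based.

u_1 = (-3/2, 2, -5/2)

Step 1: u_0 = a_0 = (-2, -4, -2).
Step 2: u_1 = a_1 − (3/4)·u_0 = (-3/2, 2, -5/2).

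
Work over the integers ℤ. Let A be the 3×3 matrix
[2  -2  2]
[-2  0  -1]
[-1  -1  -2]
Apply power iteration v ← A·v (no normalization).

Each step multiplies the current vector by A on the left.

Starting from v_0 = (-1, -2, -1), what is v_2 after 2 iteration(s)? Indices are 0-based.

v_2 = (4, -5, -13)

v_0 = (-1, -2, -1).
v_1 = A·v_0 = (0, 3, 5).
v_2 = A·v_1 = (4, -5, -13).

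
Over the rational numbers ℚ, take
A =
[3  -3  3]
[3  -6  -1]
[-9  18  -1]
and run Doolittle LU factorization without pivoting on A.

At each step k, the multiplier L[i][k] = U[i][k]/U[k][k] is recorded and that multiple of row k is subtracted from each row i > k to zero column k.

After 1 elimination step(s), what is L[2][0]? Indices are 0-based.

[col 0] pivot 3
  R1 -= 1*R0 → (0, -3, -4)  (L[1][0] := 1)
  R2 -= -3*R0 → (0, 9, 8)  (L[2][0] := -3)

L[2][0] = -3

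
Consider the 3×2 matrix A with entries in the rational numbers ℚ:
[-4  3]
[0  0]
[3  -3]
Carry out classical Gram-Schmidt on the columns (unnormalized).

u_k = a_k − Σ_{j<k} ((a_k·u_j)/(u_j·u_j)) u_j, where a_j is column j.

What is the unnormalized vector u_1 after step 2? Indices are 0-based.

u_1 = (-9/25, 0, -12/25)

Step 1: u_0 = a_0 = (-4, 0, 3).
Step 2: u_1 = a_1 − (-21/25)·u_0 = (-9/25, 0, -12/25).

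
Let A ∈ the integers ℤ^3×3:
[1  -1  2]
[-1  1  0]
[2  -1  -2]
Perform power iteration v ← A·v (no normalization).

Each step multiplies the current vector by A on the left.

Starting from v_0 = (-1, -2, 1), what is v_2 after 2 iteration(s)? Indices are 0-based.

v_0 = (-1, -2, 1).
v_1 = A·v_0 = (3, -1, -2).
v_2 = A·v_1 = (0, -4, 11).

v_2 = (0, -4, 11)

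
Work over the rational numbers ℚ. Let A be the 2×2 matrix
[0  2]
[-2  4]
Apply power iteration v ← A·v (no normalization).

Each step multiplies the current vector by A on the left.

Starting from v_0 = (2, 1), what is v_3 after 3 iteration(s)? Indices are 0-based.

v_3 = (-8, -16)

v_0 = (2, 1).
v_1 = A·v_0 = (2, 0).
v_2 = A·v_1 = (0, -4).
v_3 = A·v_2 = (-8, -16).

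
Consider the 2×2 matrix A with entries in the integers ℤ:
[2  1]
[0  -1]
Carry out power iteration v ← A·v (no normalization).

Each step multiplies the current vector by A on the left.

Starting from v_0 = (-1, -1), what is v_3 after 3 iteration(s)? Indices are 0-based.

v_0 = (-1, -1).
v_1 = A·v_0 = (-3, 1).
v_2 = A·v_1 = (-5, -1).
v_3 = A·v_2 = (-11, 1).

v_3 = (-11, 1)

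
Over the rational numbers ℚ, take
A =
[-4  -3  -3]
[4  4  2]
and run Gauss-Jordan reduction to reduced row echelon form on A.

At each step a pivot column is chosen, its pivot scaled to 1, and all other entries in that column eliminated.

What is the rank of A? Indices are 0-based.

pivot(0,0)=-4: scale R0 → (1, 3/4, 3/4)
  clear (1,0): R1 −= (4)R0 → (0, 1, -1)
pivot(1,1)=1: scale R1 → (0, 1, -1)
  clear (0,1): R0 −= (3/4)R1 → (1, 0, 3/2)

rank = 2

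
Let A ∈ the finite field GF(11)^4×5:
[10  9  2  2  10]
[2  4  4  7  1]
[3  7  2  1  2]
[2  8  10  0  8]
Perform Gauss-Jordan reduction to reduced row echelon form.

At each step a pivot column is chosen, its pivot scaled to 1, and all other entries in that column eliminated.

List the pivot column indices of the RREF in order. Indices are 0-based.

pivot columns: 0, 1, 2, 3

[1] R0 /= 10  ⇒  (1, 2, 9, 9, 1)
     R1 -= 2·R0  ⇒  (0, 0, 8, 0, 10)
     R2 -= 3·R0  ⇒  (0, 1, 8, 7, 10)
     R3 -= 2·R0  ⇒  (0, 4, 3, 4, 6)
[2] R1 <-> R2
[2] R1 /= 1  ⇒  (0, 1, 8, 7, 10)
     R0 -= 2·R1  ⇒  (1, 0, 4, 6, 3)
     R3 -= 4·R1  ⇒  (0, 0, 4, 9, 10)
[3] R2 /= 8  ⇒  (0, 0, 1, 0, 4)
     R0 -= 4·R2  ⇒  (1, 0, 0, 6, 9)
     R1 -= 8·R2  ⇒  (0, 1, 0, 7, 0)
     R3 -= 4·R2  ⇒  (0, 0, 0, 9, 5)
[4] R3 /= 9  ⇒  (0, 0, 0, 1, 3)
     R0 -= 6·R3  ⇒  (1, 0, 0, 0, 2)
     R1 -= 7·R3  ⇒  (0, 1, 0, 0, 1)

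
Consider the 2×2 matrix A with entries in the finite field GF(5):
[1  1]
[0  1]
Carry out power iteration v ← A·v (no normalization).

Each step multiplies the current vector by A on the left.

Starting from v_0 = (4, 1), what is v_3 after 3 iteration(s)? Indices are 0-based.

v_0 = (4, 1).
v_1 = A·v_0 = (0, 1).
v_2 = A·v_1 = (1, 1).
v_3 = A·v_2 = (2, 1).

v_3 = (2, 1)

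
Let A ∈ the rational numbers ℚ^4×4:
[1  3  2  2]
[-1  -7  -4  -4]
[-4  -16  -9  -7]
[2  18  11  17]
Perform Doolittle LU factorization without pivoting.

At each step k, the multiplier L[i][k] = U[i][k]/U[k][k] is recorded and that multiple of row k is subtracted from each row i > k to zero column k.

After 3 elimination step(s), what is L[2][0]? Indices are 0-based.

L[2][0] = -4

Step 1: pivot at (0,0) is 1.
  row1 ← row1 − (-1)·row0  ⇒  L[1][0]=-1, U row1=(0, -4, -2, -2)
  row2 ← row2 − (-4)·row0  ⇒  L[2][0]=-4, U row2=(0, -4, -1, 1)
  row3 ← row3 − (2)·row0  ⇒  L[3][0]=2, U row3=(0, 12, 7, 13)
Step 2: pivot at (1,1) is -4.
  row2 ← row2 − (1)·row1  ⇒  L[2][1]=1, U row2=(0, 0, 1, 3)
  row3 ← row3 − (-3)·row1  ⇒  L[3][1]=-3, U row3=(0, 0, 1, 7)
Step 3: pivot at (2,2) is 1.
  row3 ← row3 − (1)·row2  ⇒  L[3][2]=1, U row3=(0, 0, 0, 4)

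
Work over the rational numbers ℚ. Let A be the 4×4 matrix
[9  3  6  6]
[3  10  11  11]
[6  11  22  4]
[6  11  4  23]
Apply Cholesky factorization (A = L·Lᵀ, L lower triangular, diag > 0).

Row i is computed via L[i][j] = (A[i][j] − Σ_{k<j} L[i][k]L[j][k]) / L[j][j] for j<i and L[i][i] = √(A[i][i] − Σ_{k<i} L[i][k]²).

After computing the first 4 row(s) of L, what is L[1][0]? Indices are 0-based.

Step 1: L[0][0] = √(9) = 3.
  L[1][0] = (3) / L[0][0] = 1.
Step 2: L[1][1] = √(9) = 3.
  L[2][0] = (6) / L[0][0] = 2.
  L[2][1] = (9) / L[1][1] = 3.
Step 3: L[2][2] = √(9) = 3.
  L[3][0] = (6) / L[0][0] = 2.
  L[3][1] = (9) / L[1][1] = 3.
  L[3][2] = (-9) / L[2][2] = -3.
Step 4: L[3][3] = √(1) = 1.

L[1][0] = 1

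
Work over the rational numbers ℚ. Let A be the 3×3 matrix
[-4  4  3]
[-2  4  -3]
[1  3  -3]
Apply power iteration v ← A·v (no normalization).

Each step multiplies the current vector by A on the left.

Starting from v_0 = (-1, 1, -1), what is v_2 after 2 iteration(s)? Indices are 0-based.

v_0 = (-1, 1, -1).
v_1 = A·v_0 = (5, 9, 5).
v_2 = A·v_1 = (31, 11, 17).

v_2 = (31, 11, 17)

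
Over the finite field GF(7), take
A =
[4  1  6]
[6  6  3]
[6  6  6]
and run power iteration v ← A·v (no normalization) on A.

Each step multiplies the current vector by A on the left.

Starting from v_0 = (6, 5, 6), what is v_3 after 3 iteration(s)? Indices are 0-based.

v_0 = (6, 5, 6).
v_1 = A·v_0 = (2, 0, 4).
v_2 = A·v_1 = (4, 3, 1).
v_3 = A·v_2 = (4, 3, 6).

v_3 = (4, 3, 6)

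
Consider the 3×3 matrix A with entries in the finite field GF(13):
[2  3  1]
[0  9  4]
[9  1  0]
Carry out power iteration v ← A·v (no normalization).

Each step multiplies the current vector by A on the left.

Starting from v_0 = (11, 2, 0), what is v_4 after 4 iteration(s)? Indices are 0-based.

v_4 = (1, 10, 7)

v_0 = (11, 2, 0).
v_1 = A·v_0 = (2, 5, 10).
v_2 = A·v_1 = (3, 7, 10).
v_3 = A·v_2 = (11, 12, 8).
v_4 = A·v_3 = (1, 10, 7).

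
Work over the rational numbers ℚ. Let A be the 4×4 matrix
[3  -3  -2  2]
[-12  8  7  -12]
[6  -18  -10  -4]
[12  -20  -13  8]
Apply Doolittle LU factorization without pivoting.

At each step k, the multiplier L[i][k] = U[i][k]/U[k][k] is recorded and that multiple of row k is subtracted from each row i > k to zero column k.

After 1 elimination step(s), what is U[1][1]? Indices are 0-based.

U[1][1] = -4

[col 0] pivot 3
  R1 -= -4*R0 → (0, -4, -1, -4)  (L[1][0] := -4)
  R2 -= 2*R0 → (0, -12, -6, -8)  (L[2][0] := 2)
  R3 -= 4*R0 → (0, -8, -5, 0)  (L[3][0] := 4)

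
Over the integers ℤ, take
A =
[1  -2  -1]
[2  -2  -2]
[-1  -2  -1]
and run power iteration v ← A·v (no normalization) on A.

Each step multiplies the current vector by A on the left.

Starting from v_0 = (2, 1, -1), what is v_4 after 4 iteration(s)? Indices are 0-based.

v_4 = (-16, -24, -20)

v_0 = (2, 1, -1).
v_1 = A·v_0 = (1, 4, -3).
v_2 = A·v_1 = (-4, 0, -6).
v_3 = A·v_2 = (2, 4, 10).
v_4 = A·v_3 = (-16, -24, -20).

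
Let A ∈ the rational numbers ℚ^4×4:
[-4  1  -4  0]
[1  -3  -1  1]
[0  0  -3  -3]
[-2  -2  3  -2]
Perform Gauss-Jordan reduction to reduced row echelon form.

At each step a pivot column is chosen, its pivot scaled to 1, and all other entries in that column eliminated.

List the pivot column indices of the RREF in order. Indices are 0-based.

pivot columns: 0, 1, 2, 3

pivot(0,0)=-4: scale R0 → (1, -1/4, 1, 0)
  clear (1,0): R1 −= (1)R0 → (0, -11/4, -2, 1)
  clear (3,0): R3 −= (-2)R0 → (0, -5/2, 5, -2)
pivot(1,1)=-11/4: scale R1 → (0, 1, 8/11, -4/11)
  clear (0,1): R0 −= (-1/4)R1 → (1, 0, 13/11, -1/11)
  clear (3,1): R3 −= (-5/2)R1 → (0, 0, 75/11, -32/11)
pivot(2,2)=-3: scale R2 → (0, 0, 1, 1)
  clear (0,2): R0 −= (13/11)R2 → (1, 0, 0, -14/11)
  clear (1,2): R1 −= (8/11)R2 → (0, 1, 0, -12/11)
  clear (3,2): R3 −= (75/11)R2 → (0, 0, 0, -107/11)
pivot(3,3)=-107/11: scale R3 → (0, 0, 0, 1)
  clear (0,3): R0 −= (-14/11)R3 → (1, 0, 0, 0)
  clear (1,3): R1 −= (-12/11)R3 → (0, 1, 0, 0)
  clear (2,3): R2 −= (1)R3 → (0, 0, 1, 0)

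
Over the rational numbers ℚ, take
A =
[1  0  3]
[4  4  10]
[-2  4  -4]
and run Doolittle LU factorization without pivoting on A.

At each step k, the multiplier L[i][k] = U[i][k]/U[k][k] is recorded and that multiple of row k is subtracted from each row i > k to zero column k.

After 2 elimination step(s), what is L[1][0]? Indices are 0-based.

L[1][0] = 4

k=0: U[0][0]=1
  eliminate (1,0): mult=4, new row 1: (0, 4, -2); set L[1][0]=4
  eliminate (2,0): mult=-2, new row 2: (0, 4, 2); set L[2][0]=-2
k=1: U[1][1]=4
  eliminate (2,1): mult=1, new row 2: (0, 0, 4); set L[2][1]=1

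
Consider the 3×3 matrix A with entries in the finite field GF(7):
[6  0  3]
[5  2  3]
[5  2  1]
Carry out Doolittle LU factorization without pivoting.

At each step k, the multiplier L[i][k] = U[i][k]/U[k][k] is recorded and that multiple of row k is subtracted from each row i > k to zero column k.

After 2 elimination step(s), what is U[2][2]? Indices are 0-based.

U[2][2] = 5

k=0: U[0][0]=6
  eliminate (1,0): mult=2, new row 1: (0, 2, 4); set L[1][0]=2
  eliminate (2,0): mult=2, new row 2: (0, 2, 2); set L[2][0]=2
k=1: U[1][1]=2
  eliminate (2,1): mult=1, new row 2: (0, 0, 5); set L[2][1]=1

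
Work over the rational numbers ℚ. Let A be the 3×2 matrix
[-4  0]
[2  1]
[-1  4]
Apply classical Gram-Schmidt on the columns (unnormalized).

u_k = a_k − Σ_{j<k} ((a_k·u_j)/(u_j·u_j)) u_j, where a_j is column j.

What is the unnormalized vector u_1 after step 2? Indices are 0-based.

Step 1: u_0 = a_0 = (-4, 2, -1).
Step 2: u_1 = a_1 − (-2/21)·u_0 = (-8/21, 25/21, 82/21).

u_1 = (-8/21, 25/21, 82/21)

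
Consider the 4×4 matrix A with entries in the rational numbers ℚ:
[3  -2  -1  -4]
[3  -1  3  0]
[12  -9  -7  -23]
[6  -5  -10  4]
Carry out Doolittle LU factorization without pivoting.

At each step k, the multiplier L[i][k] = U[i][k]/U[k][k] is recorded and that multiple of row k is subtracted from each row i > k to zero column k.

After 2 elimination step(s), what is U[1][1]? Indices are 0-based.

[col 0] pivot 3
  R1 -= 1*R0 → (0, 1, 4, 4)  (L[1][0] := 1)
  R2 -= 4*R0 → (0, -1, -3, -7)  (L[2][0] := 4)
  R3 -= 2*R0 → (0, -1, -8, 12)  (L[3][0] := 2)
[col 1] pivot 1
  R2 -= -1*R1 → (0, 0, 1, -3)  (L[2][1] := -1)
  R3 -= -1*R1 → (0, 0, -4, 16)  (L[3][1] := -1)

U[1][1] = 1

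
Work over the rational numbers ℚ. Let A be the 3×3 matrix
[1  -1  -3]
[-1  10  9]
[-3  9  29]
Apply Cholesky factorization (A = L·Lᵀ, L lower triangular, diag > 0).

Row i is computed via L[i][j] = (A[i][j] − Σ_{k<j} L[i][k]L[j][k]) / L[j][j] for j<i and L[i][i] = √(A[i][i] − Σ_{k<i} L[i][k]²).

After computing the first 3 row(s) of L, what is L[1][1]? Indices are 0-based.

Step 1: L[0][0] = √(1) = 1.
  L[1][0] = (-1) / L[0][0] = -1.
Step 2: L[1][1] = √(9) = 3.
  L[2][0] = (-3) / L[0][0] = -3.
  L[2][1] = (6) / L[1][1] = 2.
Step 3: L[2][2] = √(16) = 4.

L[1][1] = 3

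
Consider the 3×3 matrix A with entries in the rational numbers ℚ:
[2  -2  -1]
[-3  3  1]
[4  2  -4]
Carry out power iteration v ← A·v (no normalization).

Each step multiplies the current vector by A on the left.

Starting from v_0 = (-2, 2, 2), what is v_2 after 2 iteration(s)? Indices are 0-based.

v_0 = (-2, 2, 2).
v_1 = A·v_0 = (-10, 14, -12).
v_2 = A·v_1 = (-36, 60, 36).

v_2 = (-36, 60, 36)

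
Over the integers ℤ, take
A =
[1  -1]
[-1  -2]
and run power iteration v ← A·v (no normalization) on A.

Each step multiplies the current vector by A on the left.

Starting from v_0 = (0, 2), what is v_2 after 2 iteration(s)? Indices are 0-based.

v_2 = (2, 10)

v_0 = (0, 2).
v_1 = A·v_0 = (-2, -4).
v_2 = A·v_1 = (2, 10).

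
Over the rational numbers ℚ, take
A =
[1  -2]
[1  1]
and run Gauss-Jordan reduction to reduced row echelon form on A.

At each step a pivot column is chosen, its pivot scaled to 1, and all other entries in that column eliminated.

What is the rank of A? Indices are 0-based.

pivot(0,0)=1: scale R0 → (1, -2)
  clear (1,0): R1 −= (1)R0 → (0, 3)
pivot(1,1)=3: scale R1 → (0, 1)
  clear (0,1): R0 −= (-2)R1 → (1, 0)

rank = 2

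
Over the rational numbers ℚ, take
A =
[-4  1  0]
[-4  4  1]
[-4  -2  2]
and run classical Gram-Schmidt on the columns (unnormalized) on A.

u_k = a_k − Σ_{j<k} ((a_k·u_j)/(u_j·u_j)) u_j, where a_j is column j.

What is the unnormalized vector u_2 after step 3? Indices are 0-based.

Step 1: u_0 = a_0 = (-4, -4, -4).
Step 2: u_1 = a_1 − (-1/4)·u_0 = (0, 3, -3).
Step 3: u_2 = a_2 − (-1/4)·u_0 − (-1/6)·u_1 = (-1, 1/2, 1/2).

u_2 = (-1, 1/2, 1/2)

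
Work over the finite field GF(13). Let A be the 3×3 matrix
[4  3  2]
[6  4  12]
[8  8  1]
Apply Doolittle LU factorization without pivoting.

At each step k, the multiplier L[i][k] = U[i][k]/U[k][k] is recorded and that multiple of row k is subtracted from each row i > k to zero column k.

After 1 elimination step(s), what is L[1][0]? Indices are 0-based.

Step 1: pivot at (0,0) is 4.
  row1 ← row1 − (8)·row0  ⇒  L[1][0]=8, U row1=(0, 6, 9)
  row2 ← row2 − (2)·row0  ⇒  L[2][0]=2, U row2=(0, 2, 10)

L[1][0] = 8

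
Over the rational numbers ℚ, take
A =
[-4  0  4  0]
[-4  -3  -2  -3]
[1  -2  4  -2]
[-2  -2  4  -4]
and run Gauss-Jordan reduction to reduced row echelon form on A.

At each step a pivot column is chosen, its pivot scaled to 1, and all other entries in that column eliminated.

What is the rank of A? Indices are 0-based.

rank = 4

pivot(0,0)=-4: scale R0 → (1, 0, -1, 0)
  clear (1,0): R1 −= (-4)R0 → (0, -3, -6, -3)
  clear (2,0): R2 −= (1)R0 → (0, -2, 5, -2)
  clear (3,0): R3 −= (-2)R0 → (0, -2, 2, -4)
pivot(1,1)=-3: scale R1 → (0, 1, 2, 1)
  clear (2,1): R2 −= (-2)R1 → (0, 0, 9, 0)
  clear (3,1): R3 −= (-2)R1 → (0, 0, 6, -2)
pivot(2,2)=9: scale R2 → (0, 0, 1, 0)
  clear (0,2): R0 −= (-1)R2 → (1, 0, 0, 0)
  clear (1,2): R1 −= (2)R2 → (0, 1, 0, 1)
  clear (3,2): R3 −= (6)R2 → (0, 0, 0, -2)
pivot(3,3)=-2: scale R3 → (0, 0, 0, 1)
  clear (1,3): R1 −= (1)R3 → (0, 1, 0, 0)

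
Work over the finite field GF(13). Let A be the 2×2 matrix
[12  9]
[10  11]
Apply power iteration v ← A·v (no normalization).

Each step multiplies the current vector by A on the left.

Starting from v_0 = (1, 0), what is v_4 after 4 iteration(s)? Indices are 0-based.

v_0 = (1, 0).
v_1 = A·v_0 = (12, 10).
v_2 = A·v_1 = (0, 9).
v_3 = A·v_2 = (3, 8).
v_4 = A·v_3 = (4, 1).

v_4 = (4, 1)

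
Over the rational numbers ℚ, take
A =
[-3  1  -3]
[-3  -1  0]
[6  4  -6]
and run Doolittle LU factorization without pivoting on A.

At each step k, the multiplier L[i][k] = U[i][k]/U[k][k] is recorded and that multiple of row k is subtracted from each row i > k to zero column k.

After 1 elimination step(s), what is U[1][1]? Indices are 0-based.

U[1][1] = -2

[col 0] pivot -3
  R1 -= 1*R0 → (0, -2, 3)  (L[1][0] := 1)
  R2 -= -2*R0 → (0, 6, -12)  (L[2][0] := -2)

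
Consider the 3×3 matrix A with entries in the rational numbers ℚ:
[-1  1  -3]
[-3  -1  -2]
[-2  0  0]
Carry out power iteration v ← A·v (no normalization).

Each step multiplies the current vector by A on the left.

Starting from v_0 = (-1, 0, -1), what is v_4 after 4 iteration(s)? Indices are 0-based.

v_4 = (14, -96, -16)

v_0 = (-1, 0, -1).
v_1 = A·v_0 = (4, 5, 2).
v_2 = A·v_1 = (-5, -21, -8).
v_3 = A·v_2 = (8, 52, 10).
v_4 = A·v_3 = (14, -96, -16).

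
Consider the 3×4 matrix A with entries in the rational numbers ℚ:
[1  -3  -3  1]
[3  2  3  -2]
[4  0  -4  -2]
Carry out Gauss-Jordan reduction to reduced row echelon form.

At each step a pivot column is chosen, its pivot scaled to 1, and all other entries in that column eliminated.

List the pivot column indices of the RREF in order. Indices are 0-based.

pivot columns: 0, 1, 2

step 1: normalize row 0 (÷1) = (1, -3, -3, 1)
  row 1: subtract 3×row0 = (0, 11, 12, -5)
  row 2: subtract 4×row0 = (0, 12, 8, -6)
step 2: normalize row 1 (÷11) = (0, 1, 12/11, -5/11)
  row 0: subtract -3×row1 = (1, 0, 3/11, -4/11)
  row 2: subtract 12×row1 = (0, 0, -56/11, -6/11)
step 3: normalize row 2 (÷-56/11) = (0, 0, 1, 3/28)
  row 0: subtract 3/11×row2 = (1, 0, 0, -11/28)
  row 1: subtract 12/11×row2 = (0, 1, 0, -4/7)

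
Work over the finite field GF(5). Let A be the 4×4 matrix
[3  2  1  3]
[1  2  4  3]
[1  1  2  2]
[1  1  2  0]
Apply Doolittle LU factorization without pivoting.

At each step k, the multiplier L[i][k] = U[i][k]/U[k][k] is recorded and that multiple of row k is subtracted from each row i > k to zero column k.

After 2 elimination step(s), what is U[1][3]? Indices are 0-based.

U[1][3] = 2

Step 1: pivot at (0,0) is 3.
  row1 ← row1 − (2)·row0  ⇒  L[1][0]=2, U row1=(0, 3, 2, 2)
  row2 ← row2 − (2)·row0  ⇒  L[2][0]=2, U row2=(0, 2, 0, 1)
  row3 ← row3 − (2)·row0  ⇒  L[3][0]=2, U row3=(0, 2, 0, 4)
Step 2: pivot at (1,1) is 3.
  row2 ← row2 − (4)·row1  ⇒  L[2][1]=4, U row2=(0, 0, 2, 3)
  row3 ← row3 − (4)·row1  ⇒  L[3][1]=4, U row3=(0, 0, 2, 1)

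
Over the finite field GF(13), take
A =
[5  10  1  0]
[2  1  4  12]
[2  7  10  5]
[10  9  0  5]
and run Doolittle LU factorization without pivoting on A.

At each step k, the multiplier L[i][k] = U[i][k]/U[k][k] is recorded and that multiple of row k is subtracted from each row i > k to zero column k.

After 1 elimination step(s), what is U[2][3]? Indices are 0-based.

U[2][3] = 5

Step 1: pivot at (0,0) is 5.
  row1 ← row1 − (3)·row0  ⇒  L[1][0]=3, U row1=(0, 10, 1, 12)
  row2 ← row2 − (3)·row0  ⇒  L[2][0]=3, U row2=(0, 3, 7, 5)
  row3 ← row3 − (2)·row0  ⇒  L[3][0]=2, U row3=(0, 2, 11, 5)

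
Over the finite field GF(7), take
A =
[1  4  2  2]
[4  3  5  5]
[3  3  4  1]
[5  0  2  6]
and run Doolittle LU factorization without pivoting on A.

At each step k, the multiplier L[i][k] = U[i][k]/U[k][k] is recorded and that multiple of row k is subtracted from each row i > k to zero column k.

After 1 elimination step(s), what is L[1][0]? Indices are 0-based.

L[1][0] = 4

Step 1: pivot at (0,0) is 1.
  row1 ← row1 − (4)·row0  ⇒  L[1][0]=4, U row1=(0, 1, 4, 4)
  row2 ← row2 − (3)·row0  ⇒  L[2][0]=3, U row2=(0, 5, 5, 2)
  row3 ← row3 − (5)·row0  ⇒  L[3][0]=5, U row3=(0, 1, 6, 3)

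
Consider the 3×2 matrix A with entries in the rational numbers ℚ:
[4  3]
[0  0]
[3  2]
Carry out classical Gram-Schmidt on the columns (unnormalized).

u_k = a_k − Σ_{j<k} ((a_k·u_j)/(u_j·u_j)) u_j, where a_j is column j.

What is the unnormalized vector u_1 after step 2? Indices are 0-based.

u_1 = (3/25, 0, -4/25)

Step 1: u_0 = a_0 = (4, 0, 3).
Step 2: u_1 = a_1 − (18/25)·u_0 = (3/25, 0, -4/25).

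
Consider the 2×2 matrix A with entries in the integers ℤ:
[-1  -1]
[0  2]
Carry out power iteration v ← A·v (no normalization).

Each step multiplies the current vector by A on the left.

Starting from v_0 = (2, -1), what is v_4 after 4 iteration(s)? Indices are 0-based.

v_4 = (7, -16)

v_0 = (2, -1).
v_1 = A·v_0 = (-1, -2).
v_2 = A·v_1 = (3, -4).
v_3 = A·v_2 = (1, -8).
v_4 = A·v_3 = (7, -16).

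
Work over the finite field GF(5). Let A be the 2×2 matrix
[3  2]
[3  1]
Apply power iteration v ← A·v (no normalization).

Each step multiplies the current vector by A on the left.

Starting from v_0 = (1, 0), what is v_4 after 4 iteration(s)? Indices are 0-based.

v_0 = (1, 0).
v_1 = A·v_0 = (3, 3).
v_2 = A·v_1 = (0, 2).
v_3 = A·v_2 = (4, 2).
v_4 = A·v_3 = (1, 4).

v_4 = (1, 4)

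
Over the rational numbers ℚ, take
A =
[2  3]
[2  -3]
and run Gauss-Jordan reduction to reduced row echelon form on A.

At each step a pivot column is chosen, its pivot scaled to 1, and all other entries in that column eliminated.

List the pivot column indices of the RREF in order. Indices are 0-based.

pivot columns: 0, 1

pivot(0,0)=2: scale R0 → (1, 3/2)
  clear (1,0): R1 −= (2)R0 → (0, -6)
pivot(1,1)=-6: scale R1 → (0, 1)
  clear (0,1): R0 −= (3/2)R1 → (1, 0)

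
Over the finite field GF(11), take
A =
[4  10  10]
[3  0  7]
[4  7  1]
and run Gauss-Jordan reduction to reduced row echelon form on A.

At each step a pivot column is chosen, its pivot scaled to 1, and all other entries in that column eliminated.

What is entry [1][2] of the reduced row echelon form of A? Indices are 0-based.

M[1][2] = 3

step 1: normalize row 0 (÷4) = (1, 8, 8)
  row 1: subtract 3×row0 = (0, 9, 5)
  row 2: subtract 4×row0 = (0, 8, 2)
step 2: normalize row 1 (÷9) = (0, 1, 3)
  row 0: subtract 8×row1 = (1, 0, 6)
  row 2: subtract 8×row1 = (0, 0, 0)
skip col 2 (zero from row 2)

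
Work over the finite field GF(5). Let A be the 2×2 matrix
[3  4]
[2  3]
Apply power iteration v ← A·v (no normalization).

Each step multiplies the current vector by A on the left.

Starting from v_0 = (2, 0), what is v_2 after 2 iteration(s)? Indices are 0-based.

v_2 = (4, 4)

v_0 = (2, 0).
v_1 = A·v_0 = (1, 4).
v_2 = A·v_1 = (4, 4).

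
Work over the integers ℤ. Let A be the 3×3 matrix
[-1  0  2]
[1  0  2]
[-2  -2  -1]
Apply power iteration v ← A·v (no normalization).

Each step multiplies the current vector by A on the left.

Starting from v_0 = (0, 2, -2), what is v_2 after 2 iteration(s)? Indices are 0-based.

v_0 = (0, 2, -2).
v_1 = A·v_0 = (-4, -4, -2).
v_2 = A·v_1 = (0, -8, 18).

v_2 = (0, -8, 18)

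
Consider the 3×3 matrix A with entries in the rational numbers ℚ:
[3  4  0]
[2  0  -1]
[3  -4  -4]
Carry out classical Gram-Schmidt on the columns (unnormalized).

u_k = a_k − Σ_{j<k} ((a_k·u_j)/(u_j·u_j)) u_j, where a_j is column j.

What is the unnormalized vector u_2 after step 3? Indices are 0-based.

u_2 = (-1/11, 3/11, -1/11)

Step 1: u_0 = a_0 = (3, 2, 3).
Step 2: u_1 = a_1 − (0)·u_0 = (4, 0, -4).
Step 3: u_2 = a_2 − (-7/11)·u_0 − (1/2)·u_1 = (-1/11, 3/11, -1/11).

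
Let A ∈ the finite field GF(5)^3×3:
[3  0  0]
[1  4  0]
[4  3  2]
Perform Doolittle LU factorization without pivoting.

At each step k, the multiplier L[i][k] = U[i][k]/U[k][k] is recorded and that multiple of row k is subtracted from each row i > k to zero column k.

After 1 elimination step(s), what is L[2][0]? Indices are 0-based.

Step 1: pivot at (0,0) is 3.
  row1 ← row1 − (2)·row0  ⇒  L[1][0]=2, U row1=(0, 4, 0)
  row2 ← row2 − (3)·row0  ⇒  L[2][0]=3, U row2=(0, 3, 2)

L[2][0] = 3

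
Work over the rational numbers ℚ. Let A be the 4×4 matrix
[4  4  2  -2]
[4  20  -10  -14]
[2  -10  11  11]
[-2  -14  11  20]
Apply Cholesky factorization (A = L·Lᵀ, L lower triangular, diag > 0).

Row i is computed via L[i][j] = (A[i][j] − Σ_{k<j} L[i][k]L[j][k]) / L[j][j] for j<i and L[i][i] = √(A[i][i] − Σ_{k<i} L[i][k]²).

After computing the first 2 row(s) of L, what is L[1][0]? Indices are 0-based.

Step 1: L[0][0] = √(4) = 2.
  L[1][0] = (4) / L[0][0] = 2.
Step 2: L[1][1] = √(16) = 4.

L[1][0] = 2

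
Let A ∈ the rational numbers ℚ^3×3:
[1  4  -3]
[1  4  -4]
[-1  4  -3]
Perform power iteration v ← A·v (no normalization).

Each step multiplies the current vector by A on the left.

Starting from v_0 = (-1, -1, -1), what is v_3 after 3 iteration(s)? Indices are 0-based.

v_3 = (-24, -22, -12)

v_0 = (-1, -1, -1).
v_1 = A·v_0 = (-2, -1, 0).
v_2 = A·v_1 = (-6, -6, -2).
v_3 = A·v_2 = (-24, -22, -12).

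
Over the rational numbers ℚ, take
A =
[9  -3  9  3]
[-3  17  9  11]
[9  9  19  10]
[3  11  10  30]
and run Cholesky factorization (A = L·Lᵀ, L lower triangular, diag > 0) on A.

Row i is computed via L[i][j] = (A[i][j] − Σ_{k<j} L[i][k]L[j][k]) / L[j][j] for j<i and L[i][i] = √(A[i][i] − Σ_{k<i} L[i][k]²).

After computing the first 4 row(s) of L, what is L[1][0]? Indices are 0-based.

L[1][0] = -1

Step 1: L[0][0] = √(9) = 3.
  L[1][0] = (-3) / L[0][0] = -1.
Step 2: L[1][1] = √(16) = 4.
  L[2][0] = (9) / L[0][0] = 3.
  L[2][1] = (12) / L[1][1] = 3.
Step 3: L[2][2] = √(1) = 1.
  L[3][0] = (3) / L[0][0] = 1.
  L[3][1] = (12) / L[1][1] = 3.
  L[3][2] = (-2) / L[2][2] = -2.
Step 4: L[3][3] = √(16) = 4.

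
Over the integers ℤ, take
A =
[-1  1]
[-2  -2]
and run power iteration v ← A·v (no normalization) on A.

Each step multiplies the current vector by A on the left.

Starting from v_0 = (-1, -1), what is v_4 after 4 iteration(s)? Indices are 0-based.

v_0 = (-1, -1).
v_1 = A·v_0 = (0, 4).
v_2 = A·v_1 = (4, -8).
v_3 = A·v_2 = (-12, 8).
v_4 = A·v_3 = (20, 8).

v_4 = (20, 8)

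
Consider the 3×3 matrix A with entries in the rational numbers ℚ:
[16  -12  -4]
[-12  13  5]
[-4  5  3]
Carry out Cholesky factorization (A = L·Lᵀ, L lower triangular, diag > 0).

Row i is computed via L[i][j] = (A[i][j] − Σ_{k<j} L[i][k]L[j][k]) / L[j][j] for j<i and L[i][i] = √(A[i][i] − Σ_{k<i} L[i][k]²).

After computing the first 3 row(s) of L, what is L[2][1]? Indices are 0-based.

L[2][1] = 1

Step 1: L[0][0] = √(16) = 4.
  L[1][0] = (-12) / L[0][0] = -3.
Step 2: L[1][1] = √(4) = 2.
  L[2][0] = (-4) / L[0][0] = -1.
  L[2][1] = (2) / L[1][1] = 1.
Step 3: L[2][2] = √(1) = 1.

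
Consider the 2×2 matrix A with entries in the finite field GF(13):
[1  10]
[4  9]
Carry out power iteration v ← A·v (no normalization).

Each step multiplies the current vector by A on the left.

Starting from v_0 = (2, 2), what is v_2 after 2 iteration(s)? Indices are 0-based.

v_0 = (2, 2).
v_1 = A·v_0 = (9, 0).
v_2 = A·v_1 = (9, 10).

v_2 = (9, 10)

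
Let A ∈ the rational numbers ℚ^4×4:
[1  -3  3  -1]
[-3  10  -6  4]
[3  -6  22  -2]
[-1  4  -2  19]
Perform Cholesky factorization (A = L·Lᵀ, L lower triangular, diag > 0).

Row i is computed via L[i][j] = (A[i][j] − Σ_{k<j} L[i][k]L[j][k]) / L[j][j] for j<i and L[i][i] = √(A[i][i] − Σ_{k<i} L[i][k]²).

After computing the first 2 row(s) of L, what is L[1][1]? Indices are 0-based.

L[1][1] = 1

Step 1: L[0][0] = √(1) = 1.
  L[1][0] = (-3) / L[0][0] = -3.
Step 2: L[1][1] = √(1) = 1.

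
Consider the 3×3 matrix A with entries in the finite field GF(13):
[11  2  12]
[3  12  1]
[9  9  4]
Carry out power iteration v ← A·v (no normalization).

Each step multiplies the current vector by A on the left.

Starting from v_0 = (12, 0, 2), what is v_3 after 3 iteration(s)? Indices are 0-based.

v_3 = (2, 10, 4)

v_0 = (12, 0, 2).
v_1 = A·v_0 = (0, 12, 12).
v_2 = A·v_1 = (12, 0, 0).
v_3 = A·v_2 = (2, 10, 4).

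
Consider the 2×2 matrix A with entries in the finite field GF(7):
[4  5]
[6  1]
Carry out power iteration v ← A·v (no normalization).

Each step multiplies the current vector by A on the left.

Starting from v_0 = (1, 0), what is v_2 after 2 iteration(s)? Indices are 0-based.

v_2 = (4, 2)

v_0 = (1, 0).
v_1 = A·v_0 = (4, 6).
v_2 = A·v_1 = (4, 2).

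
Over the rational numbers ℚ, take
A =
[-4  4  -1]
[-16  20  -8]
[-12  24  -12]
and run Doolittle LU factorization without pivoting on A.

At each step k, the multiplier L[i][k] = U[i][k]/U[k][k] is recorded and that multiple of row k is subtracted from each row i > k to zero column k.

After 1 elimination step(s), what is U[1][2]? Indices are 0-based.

U[1][2] = -4

Step 1: pivot at (0,0) is -4.
  row1 ← row1 − (4)·row0  ⇒  L[1][0]=4, U row1=(0, 4, -4)
  row2 ← row2 − (3)·row0  ⇒  L[2][0]=3, U row2=(0, 12, -9)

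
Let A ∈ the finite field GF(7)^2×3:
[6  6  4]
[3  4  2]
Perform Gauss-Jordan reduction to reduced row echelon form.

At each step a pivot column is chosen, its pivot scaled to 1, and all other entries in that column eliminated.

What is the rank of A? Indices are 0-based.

step 1: normalize row 0 (÷6) = (1, 1, 3)
  row 1: subtract 3×row0 = (0, 1, 0)
step 2: normalize row 1 (÷1) = (0, 1, 0)
  row 0: subtract 1×row1 = (1, 0, 3)

rank = 2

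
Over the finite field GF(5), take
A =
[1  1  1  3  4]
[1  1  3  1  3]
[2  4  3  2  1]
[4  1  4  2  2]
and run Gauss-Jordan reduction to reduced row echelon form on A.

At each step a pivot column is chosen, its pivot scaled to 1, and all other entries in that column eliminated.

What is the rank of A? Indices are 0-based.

rank = 4

step 1: normalize row 0 (÷1) = (1, 1, 1, 3, 4)
  row 1: subtract 1×row0 = (0, 0, 2, 3, 4)
  row 2: subtract 2×row0 = (0, 2, 1, 1, 3)
  row 3: subtract 4×row0 = (0, 2, 0, 0, 1)
step 2: exchange rows 1,2
step 2: normalize row 1 (÷2) = (0, 1, 3, 3, 4)
  row 0: subtract 1×row1 = (1, 0, 3, 0, 0)
  row 3: subtract 2×row1 = (0, 0, 4, 4, 3)
step 3: normalize row 2 (÷2) = (0, 0, 1, 4, 2)
  row 0: subtract 3×row2 = (1, 0, 0, 3, 4)
  row 1: subtract 3×row2 = (0, 1, 0, 1, 3)
  row 3: subtract 4×row2 = (0, 0, 0, 3, 0)
step 4: normalize row 3 (÷3) = (0, 0, 0, 1, 0)
  row 0: subtract 3×row3 = (1, 0, 0, 0, 4)
  row 1: subtract 1×row3 = (0, 1, 0, 0, 3)
  row 2: subtract 4×row3 = (0, 0, 1, 0, 2)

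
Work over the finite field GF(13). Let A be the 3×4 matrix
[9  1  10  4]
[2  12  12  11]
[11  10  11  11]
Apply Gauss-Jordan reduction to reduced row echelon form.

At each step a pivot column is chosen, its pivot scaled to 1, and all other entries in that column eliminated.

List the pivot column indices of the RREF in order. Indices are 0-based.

pivot columns: 0, 1, 2

step 1: normalize row 0 (÷9) = (1, 3, 4, 12)
  row 1: subtract 2×row0 = (0, 6, 4, 0)
  row 2: subtract 11×row0 = (0, 3, 6, 9)
step 2: normalize row 1 (÷6) = (0, 1, 5, 0)
  row 0: subtract 3×row1 = (1, 0, 2, 12)
  row 2: subtract 3×row1 = (0, 0, 4, 9)
step 3: normalize row 2 (÷4) = (0, 0, 1, 12)
  row 0: subtract 2×row2 = (1, 0, 0, 1)
  row 1: subtract 5×row2 = (0, 1, 0, 5)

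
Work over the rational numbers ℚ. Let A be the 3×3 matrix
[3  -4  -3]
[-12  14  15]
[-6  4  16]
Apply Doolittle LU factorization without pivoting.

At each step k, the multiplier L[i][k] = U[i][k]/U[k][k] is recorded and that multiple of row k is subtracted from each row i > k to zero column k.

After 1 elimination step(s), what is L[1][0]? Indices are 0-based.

L[1][0] = -4

k=0: U[0][0]=3
  eliminate (1,0): mult=-4, new row 1: (0, -2, 3); set L[1][0]=-4
  eliminate (2,0): mult=-2, new row 2: (0, -4, 10); set L[2][0]=-2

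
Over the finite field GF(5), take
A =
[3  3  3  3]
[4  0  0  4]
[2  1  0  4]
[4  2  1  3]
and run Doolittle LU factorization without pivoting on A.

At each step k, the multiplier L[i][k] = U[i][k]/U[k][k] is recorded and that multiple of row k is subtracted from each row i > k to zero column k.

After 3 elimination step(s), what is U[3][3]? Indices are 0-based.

k=0: U[0][0]=3
  eliminate (1,0): mult=3, new row 1: (0, 1, 1, 0); set L[1][0]=3
  eliminate (2,0): mult=4, new row 2: (0, 4, 3, 2); set L[2][0]=4
  eliminate (3,0): mult=3, new row 3: (0, 3, 2, 4); set L[3][0]=3
k=1: U[1][1]=1
  eliminate (2,1): mult=4, new row 2: (0, 0, 4, 2); set L[2][1]=4
  eliminate (3,1): mult=3, new row 3: (0, 0, 4, 4); set L[3][1]=3
k=2: U[2][2]=4
  eliminate (3,2): mult=1, new row 3: (0, 0, 0, 2); set L[3][2]=1

U[3][3] = 2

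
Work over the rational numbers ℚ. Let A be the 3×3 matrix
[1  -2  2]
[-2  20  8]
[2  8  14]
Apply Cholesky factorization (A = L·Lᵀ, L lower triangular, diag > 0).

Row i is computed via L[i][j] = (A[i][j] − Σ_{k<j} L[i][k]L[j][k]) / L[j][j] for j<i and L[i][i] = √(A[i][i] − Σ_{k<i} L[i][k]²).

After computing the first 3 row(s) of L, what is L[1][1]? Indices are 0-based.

Step 1: L[0][0] = √(1) = 1.
  L[1][0] = (-2) / L[0][0] = -2.
Step 2: L[1][1] = √(16) = 4.
  L[2][0] = (2) / L[0][0] = 2.
  L[2][1] = (12) / L[1][1] = 3.
Step 3: L[2][2] = √(1) = 1.

L[1][1] = 4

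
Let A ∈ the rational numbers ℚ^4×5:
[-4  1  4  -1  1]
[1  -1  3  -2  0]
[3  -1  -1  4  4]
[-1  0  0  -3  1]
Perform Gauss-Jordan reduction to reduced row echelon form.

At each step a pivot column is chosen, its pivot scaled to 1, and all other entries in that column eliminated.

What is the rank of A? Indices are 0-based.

rank = 4

step 1: normalize row 0 (÷-4) = (1, -1/4, -1, 1/4, -1/4)
  row 1: subtract 1×row0 = (0, -3/4, 4, -9/4, 1/4)
  row 2: subtract 3×row0 = (0, -1/4, 2, 13/4, 19/4)
  row 3: subtract -1×row0 = (0, -1/4, -1, -11/4, 3/4)
step 2: normalize row 1 (÷-3/4) = (0, 1, -16/3, 3, -1/3)
  row 0: subtract -1/4×row1 = (1, 0, -7/3, 1, -1/3)
  row 2: subtract -1/4×row1 = (0, 0, 2/3, 4, 14/3)
  row 3: subtract -1/4×row1 = (0, 0, -7/3, -2, 2/3)
step 3: normalize row 2 (÷2/3) = (0, 0, 1, 6, 7)
  row 0: subtract -7/3×row2 = (1, 0, 0, 15, 16)
  row 1: subtract -16/3×row2 = (0, 1, 0, 35, 37)
  row 3: subtract -7/3×row2 = (0, 0, 0, 12, 17)
step 4: normalize row 3 (÷12) = (0, 0, 0, 1, 17/12)
  row 0: subtract 15×row3 = (1, 0, 0, 0, -21/4)
  row 1: subtract 35×row3 = (0, 1, 0, 0, -151/12)
  row 2: subtract 6×row3 = (0, 0, 1, 0, -3/2)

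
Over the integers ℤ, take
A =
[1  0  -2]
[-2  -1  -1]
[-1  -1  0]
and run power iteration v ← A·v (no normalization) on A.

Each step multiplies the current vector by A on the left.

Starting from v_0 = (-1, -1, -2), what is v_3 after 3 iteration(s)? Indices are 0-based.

v_3 = (15, 23, 14)

v_0 = (-1, -1, -2).
v_1 = A·v_0 = (3, 5, 2).
v_2 = A·v_1 = (-1, -13, -8).
v_3 = A·v_2 = (15, 23, 14).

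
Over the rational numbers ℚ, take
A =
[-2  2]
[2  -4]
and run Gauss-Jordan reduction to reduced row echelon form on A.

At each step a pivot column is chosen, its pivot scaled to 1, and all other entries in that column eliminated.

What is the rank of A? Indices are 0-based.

[1] R0 /= -2  ⇒  (1, -1)
     R1 -= 2·R0  ⇒  (0, -2)
[2] R1 /= -2  ⇒  (0, 1)
     R0 -= -1·R1  ⇒  (1, 0)

rank = 2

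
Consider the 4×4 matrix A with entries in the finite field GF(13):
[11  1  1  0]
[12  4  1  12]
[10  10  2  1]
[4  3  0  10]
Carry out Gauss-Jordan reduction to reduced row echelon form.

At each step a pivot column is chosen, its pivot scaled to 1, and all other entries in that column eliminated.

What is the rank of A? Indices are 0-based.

step 1: normalize row 0 (÷11) = (1, 6, 6, 0)
  row 1: subtract 12×row0 = (0, 10, 7, 12)
  row 2: subtract 10×row0 = (0, 2, 7, 1)
  row 3: subtract 4×row0 = (0, 5, 2, 10)
step 2: normalize row 1 (÷10) = (0, 1, 2, 9)
  row 0: subtract 6×row1 = (1, 0, 7, 11)
  row 2: subtract 2×row1 = (0, 0, 3, 9)
  row 3: subtract 5×row1 = (0, 0, 5, 4)
step 3: normalize row 2 (÷3) = (0, 0, 1, 3)
  row 0: subtract 7×row2 = (1, 0, 0, 3)
  row 1: subtract 2×row2 = (0, 1, 0, 3)
  row 3: subtract 5×row2 = (0, 0, 0, 2)
step 4: normalize row 3 (÷2) = (0, 0, 0, 1)
  row 0: subtract 3×row3 = (1, 0, 0, 0)
  row 1: subtract 3×row3 = (0, 1, 0, 0)
  row 2: subtract 3×row3 = (0, 0, 1, 0)

rank = 4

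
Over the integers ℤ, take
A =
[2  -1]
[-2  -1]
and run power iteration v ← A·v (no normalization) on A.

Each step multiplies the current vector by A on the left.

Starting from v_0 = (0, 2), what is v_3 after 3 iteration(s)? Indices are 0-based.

v_0 = (0, 2).
v_1 = A·v_0 = (-2, -2).
v_2 = A·v_1 = (-2, 6).
v_3 = A·v_2 = (-10, -2).

v_3 = (-10, -2)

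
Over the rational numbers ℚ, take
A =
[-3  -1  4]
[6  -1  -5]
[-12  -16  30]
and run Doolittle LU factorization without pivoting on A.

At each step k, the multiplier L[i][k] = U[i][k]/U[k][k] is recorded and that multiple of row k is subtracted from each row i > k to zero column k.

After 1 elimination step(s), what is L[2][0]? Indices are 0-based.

k=0: U[0][0]=-3
  eliminate (1,0): mult=-2, new row 1: (0, -3, 3); set L[1][0]=-2
  eliminate (2,0): mult=4, new row 2: (0, -12, 14); set L[2][0]=4

L[2][0] = 4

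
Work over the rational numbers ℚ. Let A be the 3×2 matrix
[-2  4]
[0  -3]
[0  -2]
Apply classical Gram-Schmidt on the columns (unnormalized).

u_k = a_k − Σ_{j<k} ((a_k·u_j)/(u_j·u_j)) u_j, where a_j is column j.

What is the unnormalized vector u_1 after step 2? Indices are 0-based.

u_1 = (0, -3, -2)

Step 1: u_0 = a_0 = (-2, 0, 0).
Step 2: u_1 = a_1 − (-2)·u_0 = (0, -3, -2).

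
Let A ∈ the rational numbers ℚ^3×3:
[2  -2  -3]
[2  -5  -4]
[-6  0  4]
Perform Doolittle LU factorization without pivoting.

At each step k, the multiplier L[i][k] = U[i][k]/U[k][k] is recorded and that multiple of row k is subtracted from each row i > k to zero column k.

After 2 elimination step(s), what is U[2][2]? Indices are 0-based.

U[2][2] = -3

k=0: U[0][0]=2
  eliminate (1,0): mult=1, new row 1: (0, -3, -1); set L[1][0]=1
  eliminate (2,0): mult=-3, new row 2: (0, -6, -5); set L[2][0]=-3
k=1: U[1][1]=-3
  eliminate (2,1): mult=2, new row 2: (0, 0, -3); set L[2][1]=2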